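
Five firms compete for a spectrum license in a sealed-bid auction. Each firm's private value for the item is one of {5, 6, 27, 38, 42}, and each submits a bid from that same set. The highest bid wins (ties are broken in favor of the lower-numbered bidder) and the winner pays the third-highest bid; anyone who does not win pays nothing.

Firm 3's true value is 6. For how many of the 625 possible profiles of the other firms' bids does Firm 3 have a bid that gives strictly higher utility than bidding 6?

Others bid (5, 5, 5, 27): truth gives 0; bid 27 gives 1 > 0. Violating.
Others bid (5, 5, 5, 38): truth gives 0; bid 38 gives 1 > 0. Violating.
Others bid (5, 5, 5, 42): truth gives 0; bid 42 gives 1 > 0. Violating.
Others bid (5, 5, 27, 5): truth gives 0; bid 27 gives 1 > 0. Violating.
Others bid (5, 5, 5, 5): truth gives 1; no alternative beats it.
Others bid (5, 5, 5, 6): truth gives 1; no alternative beats it.
(Checking all 625 profiles: 12 have a profitable deviation, 613 do not.)

12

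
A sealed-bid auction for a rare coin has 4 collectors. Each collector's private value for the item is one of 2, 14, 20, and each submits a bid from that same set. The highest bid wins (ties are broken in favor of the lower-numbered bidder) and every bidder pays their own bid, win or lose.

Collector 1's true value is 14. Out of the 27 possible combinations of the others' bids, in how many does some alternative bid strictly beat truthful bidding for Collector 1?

Others bid (2, 2, 2): truth gives 0; bid 2 gives 12 > 0. Violating.
Others bid (2, 2, 20): truth gives -14; bid 2 gives -2 > -14. Violating.
Others bid (2, 14, 20): truth gives -14; bid 2 gives -2 > -14. Violating.
Others bid (2, 20, 2): truth gives -14; bid 2 gives -2 > -14. Violating.
Others bid (2, 2, 14): truth gives 0; no alternative beats it.
Others bid (2, 14, 2): truth gives 0; no alternative beats it.
(Checking all 27 profiles: 20 have a profitable deviation, 7 do not.)

20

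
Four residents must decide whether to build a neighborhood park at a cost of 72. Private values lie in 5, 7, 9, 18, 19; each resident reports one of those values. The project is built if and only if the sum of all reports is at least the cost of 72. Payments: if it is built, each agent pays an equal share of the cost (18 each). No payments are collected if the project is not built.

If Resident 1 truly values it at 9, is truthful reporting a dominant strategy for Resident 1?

Yes

Check each profile of the others' reports and compare truth against every alternative report.
Others report (5, 5, 5): truth gives 0, best alternative gives 0.
Others report (5, 5, 7): truth gives 0, best alternative gives 0.
Others report (5, 5, 9): truth gives 0, best alternative gives 0.
Others report (5, 5, 18): truth gives 0, best alternative gives 0.
Others report (5, 5, 19): truth gives 0, best alternative gives 0.
Others report (5, 7, 5): truth gives 0, best alternative gives 0.
(Remaining 119 profiles checked similarly; truth is weakly best in each.)
In every case the truthful report is at least as good as any alternative, so it is a dominant strategy.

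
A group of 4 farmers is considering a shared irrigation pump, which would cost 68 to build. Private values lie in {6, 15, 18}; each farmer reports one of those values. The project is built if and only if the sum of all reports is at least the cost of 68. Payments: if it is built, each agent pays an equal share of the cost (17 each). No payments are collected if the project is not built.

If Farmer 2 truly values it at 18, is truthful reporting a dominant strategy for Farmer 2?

Check each profile of the others' reports and compare truth against every alternative report.
Others report (15, 18, 18): truth gives 1, best alternative gives 0.
Others report (18, 15, 18): truth gives 1, best alternative gives 0.
Others report (18, 18, 15): truth gives 1, best alternative gives 0.
Others report (18, 18, 18): truth gives 1, best alternative gives 1.
Others report (6, 6, 6): truth gives 0, best alternative gives 0.
Others report (6, 6, 15): truth gives 0, best alternative gives 0.
(Remaining 21 profiles checked similarly; truth is weakly best in each.)
In every case the truthful report is at least as good as any alternative, so it is a dominant strategy.

Yes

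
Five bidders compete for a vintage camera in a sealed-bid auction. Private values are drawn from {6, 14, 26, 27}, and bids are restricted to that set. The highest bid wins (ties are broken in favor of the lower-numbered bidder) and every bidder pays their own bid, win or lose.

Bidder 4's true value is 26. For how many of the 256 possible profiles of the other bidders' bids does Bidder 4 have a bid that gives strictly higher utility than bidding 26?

Others bid (6, 6, 6, 6): truth gives 0; bid 14 gives 12 > 0. Violating.
Others bid (6, 6, 6, 14): truth gives 0; bid 14 gives 12 > 0. Violating.
Others bid (6, 6, 6, 27): truth gives -26; bid 27 gives -1 > -26. Violating.
Others bid (6, 6, 14, 27): truth gives -26; bid 27 gives -1 > -26. Violating.
Others bid (6, 6, 6, 26): truth gives 0; no alternative beats it.
Others bid (6, 6, 14, 6): truth gives 0; no alternative beats it.
(Checking all 256 profiles: 234 have a profitable deviation, 22 do not.)

234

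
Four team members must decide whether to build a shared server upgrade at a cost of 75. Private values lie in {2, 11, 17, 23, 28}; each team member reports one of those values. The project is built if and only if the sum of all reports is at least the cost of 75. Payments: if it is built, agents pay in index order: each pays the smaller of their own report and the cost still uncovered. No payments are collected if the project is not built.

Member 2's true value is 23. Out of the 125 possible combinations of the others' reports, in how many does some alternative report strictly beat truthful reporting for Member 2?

Others report (2, 28, 28): truth gives 0; report 17 gives 6 > 0. Violating.
Others report (11, 23, 28): truth gives 0; report 17 gives 6 > 0. Violating.
Others report (11, 28, 23): truth gives 0; report 17 gives 6 > 0. Violating.
Others report (11, 28, 28): truth gives 0; report 11 gives 12 > 0. Violating.
Others report (2, 2, 2): truth gives 0; no alternative beats it.
Others report (2, 2, 11): truth gives 0; no alternative beats it.
(Checking all 125 profiles: 35 have a profitable deviation, 90 do not.)

35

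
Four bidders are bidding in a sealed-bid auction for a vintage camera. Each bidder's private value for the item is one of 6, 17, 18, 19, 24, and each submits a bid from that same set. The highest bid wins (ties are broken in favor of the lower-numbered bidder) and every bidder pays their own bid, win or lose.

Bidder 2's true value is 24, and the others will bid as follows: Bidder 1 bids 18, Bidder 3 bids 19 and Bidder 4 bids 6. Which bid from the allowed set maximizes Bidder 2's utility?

19

Bid 6: loses but pays 6, utility -6.
Bid 17: loses but pays 17, utility -17.
Bid 18: loses but pays 18, utility -18.
Bid 19: wins, pays 19, utility 24 - 19 = 5.
Bid 24: wins, pays 24, utility 24 - 24 = 0.
The best choice is 19 with utility 5.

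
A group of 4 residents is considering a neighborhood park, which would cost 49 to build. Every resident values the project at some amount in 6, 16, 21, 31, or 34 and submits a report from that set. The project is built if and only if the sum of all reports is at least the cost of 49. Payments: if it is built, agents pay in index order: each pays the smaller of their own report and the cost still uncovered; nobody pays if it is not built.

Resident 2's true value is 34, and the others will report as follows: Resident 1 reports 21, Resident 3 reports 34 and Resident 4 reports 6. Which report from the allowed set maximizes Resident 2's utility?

6

Report 6: project built, pays 6, utility 34 - 6 = 28.
Report 16: project built, pays 16, utility 34 - 16 = 18.
Report 21: project built, pays 21, utility 34 - 21 = 13.
Report 31: project built, pays 28, utility 34 - 28 = 6.
Report 34: project built, pays 28, utility 34 - 28 = 6.
The best choice is 6 with utility 28.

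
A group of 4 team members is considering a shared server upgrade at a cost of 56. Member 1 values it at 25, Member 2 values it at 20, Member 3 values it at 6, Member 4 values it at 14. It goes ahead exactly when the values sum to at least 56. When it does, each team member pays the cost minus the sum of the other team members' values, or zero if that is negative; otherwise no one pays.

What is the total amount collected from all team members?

32

Total value 65 ≥ cost 56, so it is built.
Member 1: others sum to 40; max(0, 56 - 40) = 16.
Member 2: others sum to 45; max(0, 56 - 45) = 11.
Member 3: others sum to 59; max(0, 56 - 59) = 0.
Member 4: others sum to 51; max(0, 56 - 51) = 5.
Total collected = 16 + 11 + 0 + 5 = 32.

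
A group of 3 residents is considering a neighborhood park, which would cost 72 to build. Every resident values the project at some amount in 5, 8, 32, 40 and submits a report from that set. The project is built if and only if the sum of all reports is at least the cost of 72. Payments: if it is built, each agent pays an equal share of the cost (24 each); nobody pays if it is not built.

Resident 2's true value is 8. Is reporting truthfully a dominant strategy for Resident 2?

Consider the case where Resident 1 reports 32 and Resident 3 reports 32.
Truthful report 8: project built, pays 24, utility 8 - 24 = -16.
Report 5 instead: project not built, utility 0.
Since 0 > -16, reporting 5 is strictly better here, so truthful reporting is not dominant.

No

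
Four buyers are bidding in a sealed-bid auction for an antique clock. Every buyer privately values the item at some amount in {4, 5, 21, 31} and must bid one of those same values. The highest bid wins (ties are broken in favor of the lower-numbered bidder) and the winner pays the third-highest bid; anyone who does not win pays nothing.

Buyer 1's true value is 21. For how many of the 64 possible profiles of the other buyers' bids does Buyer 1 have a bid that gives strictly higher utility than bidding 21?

12

Others bid (4, 4, 31): truth gives 0; bid 31 gives 17 > 0. Violating.
Others bid (4, 5, 31): truth gives 0; bid 31 gives 16 > 0. Violating.
Others bid (4, 31, 4): truth gives 0; bid 31 gives 17 > 0. Violating.
Others bid (4, 31, 5): truth gives 0; bid 31 gives 16 > 0. Violating.
Others bid (4, 4, 4): truth gives 17; no alternative beats it.
Others bid (4, 4, 5): truth gives 17; no alternative beats it.
(Checking all 64 profiles: 12 have a profitable deviation, 52 do not.)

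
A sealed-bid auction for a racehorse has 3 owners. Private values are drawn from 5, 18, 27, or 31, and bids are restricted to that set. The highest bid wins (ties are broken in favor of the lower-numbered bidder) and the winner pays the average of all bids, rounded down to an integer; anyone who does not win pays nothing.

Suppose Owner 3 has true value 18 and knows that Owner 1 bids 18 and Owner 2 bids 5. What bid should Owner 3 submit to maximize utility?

Bid 5: loses, pays 0, utility 0.
Bid 18: loses, pays 0, utility 0.
Bid 27: wins, pays 16, utility 18 - 16 = 2.
Bid 31: wins, pays 18, utility 18 - 18 = 0.
The best choice is 27 with utility 2.

27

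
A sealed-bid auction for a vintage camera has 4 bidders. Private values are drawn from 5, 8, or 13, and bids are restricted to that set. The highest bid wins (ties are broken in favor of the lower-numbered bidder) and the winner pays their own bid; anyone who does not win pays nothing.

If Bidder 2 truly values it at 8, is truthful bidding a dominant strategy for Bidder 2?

Check each profile of the others' bids and compare truth against every alternative bid.
Others bid (5, 5, 5): truth gives 0, best alternative gives 0.
Others bid (5, 5, 8): truth gives 0, best alternative gives 0.
Others bid (5, 5, 13): truth gives 0, best alternative gives 0.
Others bid (5, 8, 5): truth gives 0, best alternative gives 0.
Others bid (5, 8, 8): truth gives 0, best alternative gives 0.
Others bid (5, 8, 13): truth gives 0, best alternative gives 0.
(Remaining 21 profiles checked similarly; truth is weakly best in each.)
In every case the truthful bid is at least as good as any alternative, so it is a dominant strategy.

Yes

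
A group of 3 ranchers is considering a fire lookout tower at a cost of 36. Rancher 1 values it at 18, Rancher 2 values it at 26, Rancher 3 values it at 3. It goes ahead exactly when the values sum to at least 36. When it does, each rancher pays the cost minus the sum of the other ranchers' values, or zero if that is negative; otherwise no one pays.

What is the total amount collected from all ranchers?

Total value 47 ≥ cost 36, so it is built.
Rancher 1: others sum to 29; max(0, 36 - 29) = 7.
Rancher 2: others sum to 21; max(0, 36 - 21) = 15.
Rancher 3: others sum to 44; max(0, 36 - 44) = 0.
Total collected = 7 + 15 + 0 = 22.

22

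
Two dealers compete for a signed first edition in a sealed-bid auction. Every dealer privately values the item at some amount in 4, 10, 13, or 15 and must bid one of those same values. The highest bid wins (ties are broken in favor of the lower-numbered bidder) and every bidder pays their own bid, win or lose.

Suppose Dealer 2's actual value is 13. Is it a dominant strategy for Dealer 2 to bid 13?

No

Consider the case where Dealer 1 bids 4.
Truthful bid 13: wins, pays 13, utility 13 - 13 = 0.
Bid 10 instead: wins, pays 10, utility 13 - 10 = 3.
Since 3 > 0, bidding 10 is strictly better here, so truthful bidding is not dominant.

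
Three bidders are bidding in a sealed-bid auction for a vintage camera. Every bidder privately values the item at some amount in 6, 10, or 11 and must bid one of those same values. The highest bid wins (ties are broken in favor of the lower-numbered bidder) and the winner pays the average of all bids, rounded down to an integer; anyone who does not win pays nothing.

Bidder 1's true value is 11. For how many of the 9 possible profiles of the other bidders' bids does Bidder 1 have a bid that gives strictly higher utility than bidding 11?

3

Others bid (6, 6): truth gives 4; bid 6 gives 5 > 4. Violating.
Others bid (6, 10): truth gives 2; bid 10 gives 3 > 2. Violating.
Others bid (10, 6): truth gives 2; bid 10 gives 3 > 2. Violating.
Others bid (6, 11): truth gives 2; no alternative beats it.
Others bid (10, 10): truth gives 1; no alternative beats it.
(Checking all 9 profiles: 3 have a profitable deviation, 6 do not.)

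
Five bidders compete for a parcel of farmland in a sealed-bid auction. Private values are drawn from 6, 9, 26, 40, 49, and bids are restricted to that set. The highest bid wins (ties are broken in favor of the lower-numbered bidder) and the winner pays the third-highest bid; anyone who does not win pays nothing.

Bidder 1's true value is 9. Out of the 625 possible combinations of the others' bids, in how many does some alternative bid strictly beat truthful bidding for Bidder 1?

12

Others bid (6, 6, 6, 26): truth gives 0; bid 26 gives 3 > 0. Violating.
Others bid (6, 6, 6, 40): truth gives 0; bid 40 gives 3 > 0. Violating.
Others bid (6, 6, 6, 49): truth gives 0; bid 49 gives 3 > 0. Violating.
Others bid (6, 6, 26, 6): truth gives 0; bid 26 gives 3 > 0. Violating.
Others bid (6, 6, 6, 6): truth gives 3; no alternative beats it.
Others bid (6, 6, 6, 9): truth gives 3; no alternative beats it.
(Checking all 625 profiles: 12 have a profitable deviation, 613 do not.)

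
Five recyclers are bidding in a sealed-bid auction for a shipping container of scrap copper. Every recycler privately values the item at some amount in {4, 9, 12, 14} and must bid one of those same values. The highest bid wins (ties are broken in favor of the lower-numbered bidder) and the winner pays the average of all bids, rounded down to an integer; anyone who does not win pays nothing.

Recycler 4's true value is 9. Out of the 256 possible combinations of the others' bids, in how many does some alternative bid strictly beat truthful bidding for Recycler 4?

Others bid (4, 4, 4, 12): truth gives 0; bid 12 gives 2 > 0. Violating.
Others bid (4, 4, 4, 14): truth gives 0; bid 14 gives 1 > 0. Violating.
Others bid (4, 4, 9, 4): truth gives 0; bid 12 gives 3 > 0. Violating.
Others bid (4, 4, 9, 9): truth gives 0; bid 12 gives 2 > 0. Violating.
Others bid (4, 4, 4, 4): truth gives 4; no alternative beats it.
Others bid (4, 4, 4, 9): truth gives 3; no alternative beats it.
(Checking all 256 profiles: 30 have a profitable deviation, 226 do not.)

30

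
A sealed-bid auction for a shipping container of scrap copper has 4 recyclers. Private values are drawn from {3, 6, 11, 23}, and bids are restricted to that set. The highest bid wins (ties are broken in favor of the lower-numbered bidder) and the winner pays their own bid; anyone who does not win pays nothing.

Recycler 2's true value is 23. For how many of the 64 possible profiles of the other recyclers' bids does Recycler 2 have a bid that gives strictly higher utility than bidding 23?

Others bid (3, 3, 3): truth gives 0; bid 6 gives 17 > 0. Violating.
Others bid (3, 3, 6): truth gives 0; bid 6 gives 17 > 0. Violating.
Others bid (3, 3, 11): truth gives 0; bid 11 gives 12 > 0. Violating.
Others bid (3, 6, 3): truth gives 0; bid 6 gives 17 > 0. Violating.
Others bid (3, 3, 23): truth gives 0; no alternative beats it.
Others bid (3, 6, 23): truth gives 0; no alternative beats it.
(Checking all 64 profiles: 18 have a profitable deviation, 46 do not.)

18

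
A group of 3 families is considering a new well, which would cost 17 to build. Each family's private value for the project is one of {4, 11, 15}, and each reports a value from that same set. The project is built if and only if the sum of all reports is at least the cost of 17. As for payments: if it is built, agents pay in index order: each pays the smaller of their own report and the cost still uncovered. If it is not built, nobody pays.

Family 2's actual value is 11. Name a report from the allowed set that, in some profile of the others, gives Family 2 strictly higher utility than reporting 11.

Suppose Family 1 reports 4 and Family 3 reports 11.
Report 11: project built, pays 11, utility 11 - 11 = 0.
Report 4: project built, pays 4, utility 11 - 4 = 7.
So reporting 4 beats truth here (7 > 0).

4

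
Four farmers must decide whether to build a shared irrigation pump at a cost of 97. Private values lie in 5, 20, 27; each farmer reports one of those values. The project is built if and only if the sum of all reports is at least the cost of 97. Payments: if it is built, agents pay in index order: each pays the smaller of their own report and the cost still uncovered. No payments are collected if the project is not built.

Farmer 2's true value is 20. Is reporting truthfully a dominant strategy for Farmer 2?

Yes

Check each profile of the others' reports and compare truth against every alternative report.
Others report (5, 5, 5): truth gives 0, best alternative gives 0.
Others report (5, 5, 20): truth gives 0, best alternative gives 0.
Others report (5, 5, 27): truth gives 0, best alternative gives 0.
Others report (5, 20, 5): truth gives 0, best alternative gives 0.
Others report (5, 20, 20): truth gives 0, best alternative gives 0.
Others report (5, 20, 27): truth gives 0, best alternative gives 0.
(Remaining 21 profiles checked similarly; truth is weakly best in each.)
In every case the truthful report is at least as good as any alternative, so it is a dominant strategy.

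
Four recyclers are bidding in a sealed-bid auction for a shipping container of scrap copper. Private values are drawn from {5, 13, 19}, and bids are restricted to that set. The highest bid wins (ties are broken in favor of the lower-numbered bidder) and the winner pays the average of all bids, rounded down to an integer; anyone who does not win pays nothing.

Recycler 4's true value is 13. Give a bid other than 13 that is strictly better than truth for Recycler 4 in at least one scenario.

Suppose Recycler 1 bids 5, Recycler 2 bids 5 and Recycler 3 bids 13.
Bid 13: loses, pays 0, utility 0.
Bid 19: wins, pays 10, utility 13 - 10 = 3.
So bidding 19 beats truth here (3 > 0).

19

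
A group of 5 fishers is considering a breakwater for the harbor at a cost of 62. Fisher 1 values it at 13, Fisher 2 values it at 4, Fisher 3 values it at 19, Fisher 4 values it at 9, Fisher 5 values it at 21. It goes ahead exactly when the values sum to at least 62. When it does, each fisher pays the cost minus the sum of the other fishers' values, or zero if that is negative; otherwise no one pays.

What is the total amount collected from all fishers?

Total value 66 ≥ cost 62, so it is built.
Fisher 1: others sum to 53; max(0, 62 - 53) = 9.
Fisher 2: others sum to 62; max(0, 62 - 62) = 0.
Fisher 3: others sum to 47; max(0, 62 - 47) = 15.
Fisher 4: others sum to 57; max(0, 62 - 57) = 5.
Fisher 5: others sum to 45; max(0, 62 - 45) = 17.
Total collected = 9 + 0 + 15 + 5 + 17 = 46.

46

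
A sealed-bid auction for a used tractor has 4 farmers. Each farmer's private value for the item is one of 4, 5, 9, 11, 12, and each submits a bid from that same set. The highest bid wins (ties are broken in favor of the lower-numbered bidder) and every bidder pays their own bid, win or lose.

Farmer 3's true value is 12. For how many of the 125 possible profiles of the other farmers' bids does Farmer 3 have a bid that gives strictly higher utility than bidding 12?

81

Others bid (4, 4, 4): truth gives 0; bid 5 gives 7 > 0. Violating.
Others bid (4, 4, 5): truth gives 0; bid 5 gives 7 > 0. Violating.
Others bid (4, 4, 9): truth gives 0; bid 9 gives 3 > 0. Violating.
Others bid (4, 4, 11): truth gives 0; bid 11 gives 1 > 0. Violating.
Others bid (4, 4, 12): truth gives 0; no alternative beats it.
Others bid (4, 5, 12): truth gives 0; no alternative beats it.
(Checking all 125 profiles: 81 have a profitable deviation, 44 do not.)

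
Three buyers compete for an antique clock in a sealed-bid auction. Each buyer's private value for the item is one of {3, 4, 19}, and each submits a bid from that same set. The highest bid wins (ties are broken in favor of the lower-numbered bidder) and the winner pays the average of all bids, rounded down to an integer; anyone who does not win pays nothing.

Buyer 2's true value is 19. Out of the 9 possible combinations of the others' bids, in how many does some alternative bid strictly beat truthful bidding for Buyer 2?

Others bid (3, 3): truth gives 11; bid 4 gives 16 > 11. Violating.
Others bid (3, 4): truth gives 11; bid 4 gives 16 > 11. Violating.
Others bid (3, 19): truth gives 6; no alternative beats it.
Others bid (4, 3): truth gives 11; no alternative beats it.
(Checking all 9 profiles: 2 have a profitable deviation, 7 do not.)

2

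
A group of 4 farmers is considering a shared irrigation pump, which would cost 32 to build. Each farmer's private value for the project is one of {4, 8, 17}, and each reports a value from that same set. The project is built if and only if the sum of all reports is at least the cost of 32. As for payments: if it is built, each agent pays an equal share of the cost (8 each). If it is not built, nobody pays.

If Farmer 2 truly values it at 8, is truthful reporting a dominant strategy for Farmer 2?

Yes

Check each profile of the others' reports and compare truth against every alternative report.
Others report (4, 4, 4): truth gives 0, best alternative gives 0.
Others report (4, 4, 8): truth gives 0, best alternative gives 0.
Others report (4, 4, 17): truth gives 0, best alternative gives 0.
Others report (4, 8, 4): truth gives 0, best alternative gives 0.
Others report (4, 8, 8): truth gives 0, best alternative gives 0.
Others report (4, 8, 17): truth gives 0, best alternative gives 0.
(Remaining 21 profiles checked similarly; truth is weakly best in each.)
In every case the truthful report is at least as good as any alternative, so it is a dominant strategy.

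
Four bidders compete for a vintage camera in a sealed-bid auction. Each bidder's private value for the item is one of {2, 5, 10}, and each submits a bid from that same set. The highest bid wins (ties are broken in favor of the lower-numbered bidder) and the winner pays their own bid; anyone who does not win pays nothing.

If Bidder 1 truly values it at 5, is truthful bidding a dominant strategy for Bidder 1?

No

Consider the case where Bidder 2 bids 2, Bidder 3 bids 2 and Bidder 4 bids 2.
Truthful bid 5: wins, pays 5, utility 5 - 5 = 0.
Bid 2 instead: wins, pays 2, utility 5 - 2 = 3.
Since 3 > 0, bidding 2 is strictly better here, so truthful bidding is not dominant.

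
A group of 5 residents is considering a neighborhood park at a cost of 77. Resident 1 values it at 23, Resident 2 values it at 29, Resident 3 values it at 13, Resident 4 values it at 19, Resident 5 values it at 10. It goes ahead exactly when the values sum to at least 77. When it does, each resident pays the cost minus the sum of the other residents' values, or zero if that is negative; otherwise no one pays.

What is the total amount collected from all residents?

20

Total value 94 ≥ cost 77, so it is built.
Resident 1: others sum to 71; max(0, 77 - 71) = 6.
Resident 2: others sum to 65; max(0, 77 - 65) = 12.
Resident 3: others sum to 81; max(0, 77 - 81) = 0.
Resident 4: others sum to 75; max(0, 77 - 75) = 2.
Resident 5: others sum to 84; max(0, 77 - 84) = 0.
Total collected = 6 + 12 + 0 + 2 + 0 = 20.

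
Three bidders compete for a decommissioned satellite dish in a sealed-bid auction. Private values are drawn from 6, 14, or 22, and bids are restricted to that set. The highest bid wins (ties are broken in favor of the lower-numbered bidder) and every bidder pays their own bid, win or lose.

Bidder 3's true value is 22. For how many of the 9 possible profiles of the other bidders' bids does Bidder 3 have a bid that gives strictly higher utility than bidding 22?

Others bid (6, 6): truth gives 0; bid 14 gives 8 > 0. Violating.
Others bid (6, 22): truth gives -22; bid 6 gives -6 > -22. Violating.
Others bid (14, 22): truth gives -22; bid 6 gives -6 > -22. Violating.
Others bid (22, 6): truth gives -22; bid 6 gives -6 > -22. Violating.
Others bid (6, 14): truth gives 0; no alternative beats it.
Others bid (14, 6): truth gives 0; no alternative beats it.
(Checking all 9 profiles: 6 have a profitable deviation, 3 do not.)

6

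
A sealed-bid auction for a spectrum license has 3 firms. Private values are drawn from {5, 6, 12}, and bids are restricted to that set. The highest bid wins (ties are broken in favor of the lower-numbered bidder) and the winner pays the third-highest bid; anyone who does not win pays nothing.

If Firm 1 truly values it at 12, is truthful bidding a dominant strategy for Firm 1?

Check each profile of the others' bids and compare truth against every alternative bid.
Others bid (5, 12): truth gives 7, best alternative gives 0.
Others bid (12, 5): truth gives 7, best alternative gives 0.
Others bid (6, 12): truth gives 6, best alternative gives 0.
Others bid (12, 6): truth gives 6, best alternative gives 0.
Others bid (5, 5): truth gives 7, best alternative gives 7.
Others bid (5, 6): truth gives 7, best alternative gives 7.
(Remaining 3 profiles checked similarly; truth is weakly best in each.)
In every case the truthful bid is at least as good as any alternative, so it is a dominant strategy.

Yes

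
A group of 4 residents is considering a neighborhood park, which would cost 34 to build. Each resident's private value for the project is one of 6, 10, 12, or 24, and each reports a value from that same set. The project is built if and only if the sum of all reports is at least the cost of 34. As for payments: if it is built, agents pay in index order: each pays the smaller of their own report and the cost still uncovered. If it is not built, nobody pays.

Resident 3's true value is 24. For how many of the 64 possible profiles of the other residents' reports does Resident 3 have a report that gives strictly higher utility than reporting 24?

35

Others report (6, 6, 10): truth gives 2; report 12 gives 12 > 2. Violating.
Others report (6, 6, 12): truth gives 2; report 10 gives 14 > 2. Violating.
Others report (6, 6, 24): truth gives 2; report 6 gives 18 > 2. Violating.
Others report (6, 10, 6): truth gives 6; report 12 gives 12 > 6. Violating.
Others report (6, 6, 6): truth gives 2; no alternative beats it.
Others report (6, 24, 6): truth gives 20; no alternative beats it.
(Checking all 64 profiles: 35 have a profitable deviation, 29 do not.)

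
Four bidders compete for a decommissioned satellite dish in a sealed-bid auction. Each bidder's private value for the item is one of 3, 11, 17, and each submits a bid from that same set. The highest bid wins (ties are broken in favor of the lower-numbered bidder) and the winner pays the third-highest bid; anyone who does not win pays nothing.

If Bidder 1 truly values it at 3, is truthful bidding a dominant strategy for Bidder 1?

Check each profile of the others' bids and compare truth against every alternative bid.
Others bid (3, 11, 11): truth gives 0, best alternative gives -8.
Others bid (11, 3, 11): truth gives 0, best alternative gives -8.
Others bid (11, 11, 3): truth gives 0, best alternative gives -8.
Others bid (11, 11, 11): truth gives 0, best alternative gives -8.
Others bid (3, 3, 3): truth gives 0, best alternative gives 0.
Others bid (3, 3, 11): truth gives 0, best alternative gives 0.
(Remaining 21 profiles checked similarly; truth is weakly best in each.)
In every case the truthful bid is at least as good as any alternative, so it is a dominant strategy.

Yes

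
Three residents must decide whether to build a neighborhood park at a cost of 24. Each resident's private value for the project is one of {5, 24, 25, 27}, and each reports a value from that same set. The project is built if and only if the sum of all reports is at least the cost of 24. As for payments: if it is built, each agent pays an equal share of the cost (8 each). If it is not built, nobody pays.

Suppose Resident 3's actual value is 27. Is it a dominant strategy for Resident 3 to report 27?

Yes

Check each profile of the others' reports and compare truth against every alternative report.
Others report (5, 5): truth gives 19, best alternative gives 19.
Others report (5, 24): truth gives 19, best alternative gives 19.
Others report (5, 25): truth gives 19, best alternative gives 19.
Others report (5, 27): truth gives 19, best alternative gives 19.
Others report (24, 5): truth gives 19, best alternative gives 19.
Others report (24, 24): truth gives 19, best alternative gives 19.
(Remaining 10 profiles checked similarly; truth is weakly best in each.)
In every case the truthful report is at least as good as any alternative, so it is a dominant strategy.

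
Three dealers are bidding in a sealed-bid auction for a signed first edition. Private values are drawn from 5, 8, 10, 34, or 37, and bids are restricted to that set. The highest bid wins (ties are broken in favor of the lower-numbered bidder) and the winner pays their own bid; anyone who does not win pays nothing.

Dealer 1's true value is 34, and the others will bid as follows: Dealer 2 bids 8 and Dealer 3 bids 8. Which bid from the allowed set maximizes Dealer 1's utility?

8

Bid 5: loses, pays 0, utility 0.
Bid 8: wins, pays 8, utility 34 - 8 = 26.
Bid 10: wins, pays 10, utility 34 - 10 = 24.
Bid 34: wins, pays 34, utility 34 - 34 = 0.
Bid 37: wins, pays 37, utility 34 - 37 = -3.
The best choice is 8 with utility 26.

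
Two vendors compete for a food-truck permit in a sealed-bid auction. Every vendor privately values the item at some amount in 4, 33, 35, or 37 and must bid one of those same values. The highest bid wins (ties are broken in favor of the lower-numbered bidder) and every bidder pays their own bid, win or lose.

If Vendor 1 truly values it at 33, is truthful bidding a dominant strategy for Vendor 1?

No

Consider the case where Vendor 2 bids 4.
Truthful bid 33: wins, pays 33, utility 33 - 33 = 0.
Bid 4 instead: wins, pays 4, utility 33 - 4 = 29.
Since 29 > 0, bidding 4 is strictly better here, so truthful bidding is not dominant.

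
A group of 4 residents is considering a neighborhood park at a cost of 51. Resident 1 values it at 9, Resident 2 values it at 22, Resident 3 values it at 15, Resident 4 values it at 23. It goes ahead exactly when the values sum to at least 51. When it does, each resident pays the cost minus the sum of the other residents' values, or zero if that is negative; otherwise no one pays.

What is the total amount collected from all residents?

9

Total value 69 ≥ cost 51, so it is built.
Resident 1: others sum to 60; max(0, 51 - 60) = 0.
Resident 2: others sum to 47; max(0, 51 - 47) = 4.
Resident 3: others sum to 54; max(0, 51 - 54) = 0.
Resident 4: others sum to 46; max(0, 51 - 46) = 5.
Total collected = 0 + 4 + 0 + 5 = 9.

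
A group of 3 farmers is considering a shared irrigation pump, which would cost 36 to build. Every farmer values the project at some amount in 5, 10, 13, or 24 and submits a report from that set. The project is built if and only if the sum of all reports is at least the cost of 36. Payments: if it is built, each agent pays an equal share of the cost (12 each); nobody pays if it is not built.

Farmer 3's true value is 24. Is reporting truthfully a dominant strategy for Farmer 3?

Yes

Check each profile of the others' reports and compare truth against every alternative report.
Others report (5, 10): truth gives 12, best alternative gives 0.
Others report (5, 13): truth gives 12, best alternative gives 0.
Others report (10, 5): truth gives 12, best alternative gives 0.
Others report (10, 10): truth gives 12, best alternative gives 0.
Others report (13, 5): truth gives 12, best alternative gives 0.
Others report (5, 24): truth gives 12, best alternative gives 12.
(Remaining 10 profiles checked similarly; truth is weakly best in each.)
In every case the truthful report is at least as good as any alternative, so it is a dominant strategy.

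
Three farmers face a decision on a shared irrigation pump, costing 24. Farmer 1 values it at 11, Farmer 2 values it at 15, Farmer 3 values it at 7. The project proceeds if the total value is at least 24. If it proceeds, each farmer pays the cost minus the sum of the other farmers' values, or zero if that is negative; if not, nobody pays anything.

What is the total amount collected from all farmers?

Total value 33 ≥ cost 24, so it is built.
Farmer 1: others sum to 22; max(0, 24 - 22) = 2.
Farmer 2: others sum to 18; max(0, 24 - 18) = 6.
Farmer 3: others sum to 26; max(0, 24 - 26) = 0.
Total collected = 2 + 6 + 0 = 8.

8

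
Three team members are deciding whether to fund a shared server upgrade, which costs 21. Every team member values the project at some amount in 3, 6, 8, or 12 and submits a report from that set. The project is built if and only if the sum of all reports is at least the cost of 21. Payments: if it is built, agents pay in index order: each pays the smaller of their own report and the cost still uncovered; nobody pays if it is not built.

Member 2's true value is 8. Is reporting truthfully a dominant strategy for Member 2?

No

Consider the case where Member 1 reports 3 and Member 3 reports 12.
Truthful report 8: project built, pays 8, utility 8 - 8 = 0.
Report 6 instead: project built, pays 6, utility 8 - 6 = 2.
Since 2 > 0, reporting 6 is strictly better here, so truthful reporting is not dominant.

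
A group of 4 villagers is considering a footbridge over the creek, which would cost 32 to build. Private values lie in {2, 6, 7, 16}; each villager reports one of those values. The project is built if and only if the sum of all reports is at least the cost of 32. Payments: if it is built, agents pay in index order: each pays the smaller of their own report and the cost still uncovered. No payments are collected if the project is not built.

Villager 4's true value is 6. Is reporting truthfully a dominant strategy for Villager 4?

Check each profile of the others' reports and compare truth against every alternative report.
Others report (2, 16, 16): truth gives 6, best alternative gives 6.
Others report (6, 16, 16): truth gives 6, best alternative gives 6.
Others report (7, 16, 16): truth gives 6, best alternative gives 6.
Others report (16, 2, 16): truth gives 6, best alternative gives 6.
Others report (16, 6, 16): truth gives 6, best alternative gives 6.
Others report (16, 7, 16): truth gives 6, best alternative gives 6.
(Remaining 58 profiles checked similarly; truth is weakly best in each.)
In every case the truthful report is at least as good as any alternative, so it is a dominant strategy.

Yes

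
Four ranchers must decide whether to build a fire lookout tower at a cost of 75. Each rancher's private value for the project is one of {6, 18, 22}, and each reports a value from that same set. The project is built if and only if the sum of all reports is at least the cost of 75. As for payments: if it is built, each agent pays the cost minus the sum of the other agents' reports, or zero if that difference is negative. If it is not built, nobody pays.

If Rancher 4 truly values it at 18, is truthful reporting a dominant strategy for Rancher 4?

Check each profile of the others' reports and compare truth against every alternative report.
Others report (22, 22, 22): truth gives 9, best alternative gives 9.
Others report (18, 22, 22): truth gives 5, best alternative gives 5.
Others report (22, 18, 22): truth gives 5, best alternative gives 5.
Others report (22, 22, 18): truth gives 5, best alternative gives 5.
Others report (18, 18, 22): truth gives 1, best alternative gives 1.
Others report (18, 22, 18): truth gives 1, best alternative gives 1.
(Remaining 21 profiles checked similarly; truth is weakly best in each.)
In every case the truthful report is at least as good as any alternative, so it is a dominant strategy.

Yes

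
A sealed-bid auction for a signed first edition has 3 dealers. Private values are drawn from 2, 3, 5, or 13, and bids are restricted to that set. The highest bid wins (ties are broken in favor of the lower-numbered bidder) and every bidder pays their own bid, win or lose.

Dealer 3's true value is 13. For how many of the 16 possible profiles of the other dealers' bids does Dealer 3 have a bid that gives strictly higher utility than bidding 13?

Others bid (2, 2): truth gives 0; bid 3 gives 10 > 0. Violating.
Others bid (2, 3): truth gives 0; bid 5 gives 8 > 0. Violating.
Others bid (2, 13): truth gives -13; bid 2 gives -2 > -13. Violating.
Others bid (3, 2): truth gives 0; bid 5 gives 8 > 0. Violating.
Others bid (2, 5): truth gives 0; no alternative beats it.
Others bid (3, 5): truth gives 0; no alternative beats it.
(Checking all 16 profiles: 11 have a profitable deviation, 5 do not.)

11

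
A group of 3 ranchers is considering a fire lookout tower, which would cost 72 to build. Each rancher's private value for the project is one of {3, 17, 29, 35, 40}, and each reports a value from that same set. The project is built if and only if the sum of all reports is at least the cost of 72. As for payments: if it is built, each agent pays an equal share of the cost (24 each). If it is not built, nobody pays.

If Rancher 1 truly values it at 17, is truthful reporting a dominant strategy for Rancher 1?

No

Consider the case where Rancher 2 reports 17 and Rancher 3 reports 40.
Truthful report 17: project built, pays 24, utility 17 - 24 = -7.
Report 3 instead: project not built, utility 0.
Since 0 > -7, reporting 3 is strictly better here, so truthful reporting is not dominant.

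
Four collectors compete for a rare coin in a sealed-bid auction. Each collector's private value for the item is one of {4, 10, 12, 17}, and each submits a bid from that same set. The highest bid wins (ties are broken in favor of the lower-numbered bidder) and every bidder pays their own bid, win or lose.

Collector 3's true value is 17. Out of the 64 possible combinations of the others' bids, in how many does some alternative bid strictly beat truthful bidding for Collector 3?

Others bid (4, 4, 4): truth gives 0; bid 10 gives 7 > 0. Violating.
Others bid (4, 4, 10): truth gives 0; bid 10 gives 7 > 0. Violating.
Others bid (4, 4, 12): truth gives 0; bid 12 gives 5 > 0. Violating.
Others bid (4, 10, 4): truth gives 0; bid 12 gives 5 > 0. Violating.
Others bid (4, 4, 17): truth gives 0; no alternative beats it.
Others bid (4, 10, 17): truth gives 0; no alternative beats it.
(Checking all 64 profiles: 40 have a profitable deviation, 24 do not.)

40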